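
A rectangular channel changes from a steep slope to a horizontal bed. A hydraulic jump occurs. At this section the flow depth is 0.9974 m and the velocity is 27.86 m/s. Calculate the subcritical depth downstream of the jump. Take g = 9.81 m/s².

y₂ = 12.07 m

Fr₁ = V₁/√(g·y₁) = 27.86/√(9.81×0.9974) = 8.907.
By Bélanger, y₂/y₁ = ½[√(1 + 8Fr₁²) − 1] = ½[√635.62 − 1] = 12.11.
y₂ = 12.11 × 0.9974 = 12.07 m.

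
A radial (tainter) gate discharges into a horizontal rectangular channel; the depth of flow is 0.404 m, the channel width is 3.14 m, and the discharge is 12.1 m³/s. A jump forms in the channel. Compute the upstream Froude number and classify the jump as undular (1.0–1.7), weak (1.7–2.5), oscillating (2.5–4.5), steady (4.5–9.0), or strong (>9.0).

q = Q/b = 12.1/3.14 = 3.85 m²/s; V₁ = q/y₁ = 9.54 m/s. Fr₁ = V₁/√(g·y₁) = 4.79.
Fr₁ = 4.79 lies in the steady range.

Fr₁ = 4.79; steady jump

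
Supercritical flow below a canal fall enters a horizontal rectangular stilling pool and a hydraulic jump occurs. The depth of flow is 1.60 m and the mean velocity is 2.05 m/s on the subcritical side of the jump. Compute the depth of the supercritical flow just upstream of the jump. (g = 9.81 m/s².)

Fr₂ = V₂/√(g·y₂) = 2.05/√(9.81×1.60) = 0.517.
The Bélanger relation is symmetric: y₁/y₂ = ½[√(1 + 8Fr₂²) − 1] = ½[√3.142 − 1] = 0.386.
y₁ = 0.386 × 1.60 = 0.618 m.

y₁ = 0.618 m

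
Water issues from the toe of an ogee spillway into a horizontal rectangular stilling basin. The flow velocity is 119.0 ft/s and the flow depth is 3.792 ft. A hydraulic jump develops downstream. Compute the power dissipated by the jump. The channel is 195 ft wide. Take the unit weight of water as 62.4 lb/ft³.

Fr₁ = V₁/√(g·y₁) = 119.0/√(32.2×3.792) = 10.77.
By Bélanger, y₂/y₁ = ½[√(1 + 8Fr₁²) − 1] = ½[√928.81 − 1] = 14.74.
y₂ = 14.74 × 3.792 = 55.89 ft.
q = V₁·y₁ = 119.0 × 3.792 = 451.2 ft²/s. V₂ = q/y₂ = 451.2/55.89 = 8.074 ft/s. E₁ = y₁ + V₁²/2g = 223.7 ft; E₂ = y₂ + V₂²/2g = 56.90 ft. ΔE = E₁ − E₂ = 166.8 ft.
Q = q·b = 451.2 × 195 = 87993 cfs. P = γ·Q·ΔE/550 = 62.4 × 87993 × 166.8 / 550 = 1665043 hp.

P = 1665043 hp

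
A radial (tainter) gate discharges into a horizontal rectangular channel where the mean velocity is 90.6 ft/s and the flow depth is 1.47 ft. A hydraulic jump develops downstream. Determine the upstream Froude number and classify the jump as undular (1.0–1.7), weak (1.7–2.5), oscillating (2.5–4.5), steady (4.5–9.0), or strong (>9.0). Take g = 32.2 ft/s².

Fr₁ = 13.2; strong jump

Fr₁ = V₁/√(g·y₁) = 90.6/√(32.2×1.47) = 13.2.
Fr₁ = 13.2 lies in the strong range.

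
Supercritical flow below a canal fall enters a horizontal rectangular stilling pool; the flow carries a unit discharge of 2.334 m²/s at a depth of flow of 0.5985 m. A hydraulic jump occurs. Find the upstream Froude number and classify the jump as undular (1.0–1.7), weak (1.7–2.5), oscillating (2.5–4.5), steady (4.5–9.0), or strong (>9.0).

Fr₁ = 1.609; undular jump

V₁ = q/y₁ = 2.334/0.5985 = 3.900 m/s. Fr₁ = V₁/√(g·y₁) = 3.900/√(9.81×0.5985) = 1.609.
Fr₁ = 1.609 lies in the undular range.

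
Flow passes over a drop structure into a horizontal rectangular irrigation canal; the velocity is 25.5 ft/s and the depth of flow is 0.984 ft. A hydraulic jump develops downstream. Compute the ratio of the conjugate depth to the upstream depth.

Fr₁ = V₁/√(g·y₁) = 25.5/√(32.2×0.984) = 4.53.
From the momentum equation for a rectangular channel, y₂/y₁ = ½[√(1 + 8Fr₁²) − 1] = ½[√165.2 − 1] = 5.93.

y₂/y₁ = 5.93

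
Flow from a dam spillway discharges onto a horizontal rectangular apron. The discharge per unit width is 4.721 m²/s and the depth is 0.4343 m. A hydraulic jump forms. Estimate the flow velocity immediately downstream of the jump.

V₁ = q/y₁ = 4.721/0.4343 = 10.87 m/s. Fr₁ = V₁/√(g·y₁) = 10.87/√(9.81×0.4343) = 5.266.
Sequent-depth ratio: y₂/y₁ = ½[√(1 + 8Fr₁²) − 1] = ½[√222.88 − 1] = 6.965.
y₂ = 6.965 × 0.4343 = 3.025 m.
V₂ = q/y₂ = 4.721/3.025 = 1.561 m/s.

V₂ = 1.561 m/s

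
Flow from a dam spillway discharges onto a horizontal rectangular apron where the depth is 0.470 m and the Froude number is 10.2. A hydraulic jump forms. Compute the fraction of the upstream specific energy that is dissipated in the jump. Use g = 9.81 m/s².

Fr₁ = 10.2 (given).
From the momentum equation for a rectangular channel, y₂/y₁ = ½[√(1 + 8Fr₁²) − 1] = ½[√833.3 − 1] = 13.9.
y₂ = 13.9 × 0.470 = 6.55 m.
E₁ = y₁(1 + Fr₁²/2) = 0.470×(1 + 10.2²/2) = 24.9 m. ΔE = (y₂ − y₁)³/(4y₁y₂) = 18.2 m. ΔE/E₁ = 18.2/24.9 = 0.732.

ΔE/E₁ = 0.732 (73.2%)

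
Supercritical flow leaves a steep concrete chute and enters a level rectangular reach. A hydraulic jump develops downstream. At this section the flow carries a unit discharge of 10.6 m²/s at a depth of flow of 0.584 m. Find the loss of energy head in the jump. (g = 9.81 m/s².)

ΔE = 11.2 m

V₁ = q/y₁ = 10.6/0.584 = 18.2 m/s. Fr₁ = V₁/√(g·y₁) = 18.2/√(9.81×0.584) = 7.58.
Conjugate-depth relation: y₂/y₁ = ½[√(1 + 8Fr₁²) − 1] = ½[√461.0 − 1] = 10.2.
y₂ = 10.2 × 0.584 = 5.98 m.
Head loss: ΔE = (y₂ − y₁)³/(4y₁y₂) = (5.98 − 0.584)³/(4×0.584×5.98) = 157/14.0 = 11.2 m.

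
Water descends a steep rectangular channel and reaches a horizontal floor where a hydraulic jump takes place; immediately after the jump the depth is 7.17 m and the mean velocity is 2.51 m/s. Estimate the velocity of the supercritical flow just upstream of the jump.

Fr₂ = V₂/√(g·y₂) = 2.51/√(9.81×7.17) = 0.299.
From the momentum equation (using Fr₂), y₁/y₂ = ½[√(1 + 8Fr₂²) − 1] = ½[√1.717 − 1] = 0.155.
y₁ = 0.155 × 7.17 = 1.11 m.
V₁ = q/y₁ = 18.0/1.11 = 16.2 m/s.

V₁ = 16.2 m/s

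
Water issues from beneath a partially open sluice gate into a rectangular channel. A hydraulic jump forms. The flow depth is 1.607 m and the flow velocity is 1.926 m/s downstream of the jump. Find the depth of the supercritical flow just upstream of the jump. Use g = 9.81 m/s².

y₁ = 0.5607 m

Fr₂ = V₂/√(g·y₂) = 1.926/√(9.81×1.607) = 0.4851.
Applying the sequent-depth relation in reverse, y₁/y₂ = ½[√(1 + 8Fr₂²) − 1] = ½[√2.8824 − 1] = 0.3489.
y₁ = 0.3489 × 1.607 = 0.5607 m.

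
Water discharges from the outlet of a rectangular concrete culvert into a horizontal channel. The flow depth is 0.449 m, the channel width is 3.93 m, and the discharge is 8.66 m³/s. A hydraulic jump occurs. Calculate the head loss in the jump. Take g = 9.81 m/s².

ΔE = 0.248 m

q = Q/b = 8.66/3.93 = 2.20 m²/s; V₁ = q/y₁ = 4.91 m/s. Fr₁ = V₁/√(g·y₁) = 2.34.
By Bélanger, y₂/y₁ = ½[√(1 + 8Fr₁²) − 1] = ½[√44.75 − 1] = 2.84.
y₂ = 2.84 × 0.449 = 1.28 m.
Head loss: ΔE = (y₂ − y₁)³/(4y₁y₂) = (1.28 − 0.449)³/(4×0.449×1.28) = 0.568/2.29 = 0.248 m.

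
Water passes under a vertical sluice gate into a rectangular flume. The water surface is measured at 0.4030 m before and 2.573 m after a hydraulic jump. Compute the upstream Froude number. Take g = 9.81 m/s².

For a rectangular channel the momentum equation gives q² = ½·g·y₁·y₂·(y₁ + y₂) = ½×9.81×0.4030×2.573×2.976 = 15.14.
q = √15.14 = 3.891 m²/s.
V₁ = q/y₁ = 9.654 m/s; Fr₁ = V₁/√(g·y₁) = 4.855.

Fr₁ = 4.855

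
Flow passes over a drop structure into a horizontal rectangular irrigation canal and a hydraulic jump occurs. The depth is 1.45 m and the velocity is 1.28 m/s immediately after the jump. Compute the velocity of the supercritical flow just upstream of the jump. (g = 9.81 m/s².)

Fr₂ = V₂/√(g·y₂) = 1.28/√(9.81×1.45) = 0.339.
Since the conjugate-depth ratio holds either way, y₁/y₂ = ½[√(1 + 8Fr₂²) − 1] = ½[√1.921 − 1] = 0.193.
y₁ = 0.193 × 1.45 = 0.280 m.
V₁ = q/y₁ = 1.86/0.280 = 6.63 m/s.

V₁ = 6.63 m/s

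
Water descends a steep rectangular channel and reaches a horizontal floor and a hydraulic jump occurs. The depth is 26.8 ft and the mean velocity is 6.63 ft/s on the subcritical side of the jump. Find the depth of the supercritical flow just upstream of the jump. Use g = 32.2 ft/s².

Fr₂ = V₂/√(g·y₂) = 6.63/√(32.2×26.8) = 0.226.
Since the conjugate-depth ratio holds either way, y₁/y₂ = ½[√(1 + 8Fr₂²) − 1] = ½[√1.407 − 1] = 0.0932.
y₁ = 0.0932 × 26.8 = 2.50 ft.

y₁ = 2.50 ft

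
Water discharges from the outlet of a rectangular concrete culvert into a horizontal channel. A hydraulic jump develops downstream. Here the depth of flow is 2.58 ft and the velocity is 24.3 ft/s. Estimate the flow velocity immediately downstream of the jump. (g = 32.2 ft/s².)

V₂ = 7.36 ft/s

Fr₁ = V₁/√(g·y₁) = 24.3/√(32.2×2.58) = 2.67.
Bélanger equation: y₂/y₁ = ½[√(1 + 8Fr₁²) − 1] = ½[√57.86 − 1] = 3.30.
y₂ = 3.30 × 2.58 = 8.52 ft.
q = V₁·y₁ = 24.3 × 2.58 = 62.7 ft²/s.
V₂ = q/y₂ = 62.7/8.52 = 7.36 ft/s.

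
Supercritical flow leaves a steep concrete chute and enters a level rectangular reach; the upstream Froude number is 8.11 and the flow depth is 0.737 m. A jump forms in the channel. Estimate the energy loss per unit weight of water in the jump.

Fr₁ = 8.11 (given).
Sequent-depth ratio: y₂/y₁ = ½[√(1 + 8Fr₁²) − 1] = ½[√527.2 − 1] = 11.0.
y₂ = 11.0 × 0.737 = 8.09 m.
Head loss: ΔE = (y₂ − y₁)³/(4y₁y₂) = (8.09 − 0.737)³/(4×0.737×8.09) = 398/23.9 = 16.7 m.

ΔE = 16.7 m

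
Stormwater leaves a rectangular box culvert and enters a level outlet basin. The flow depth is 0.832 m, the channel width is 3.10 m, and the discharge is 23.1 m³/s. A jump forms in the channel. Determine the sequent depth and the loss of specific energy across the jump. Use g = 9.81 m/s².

q = Q/b = 23.1/3.10 = 7.45 m²/s; V₁ = q/y₁ = 8.96 m/s. Fr₁ = V₁/√(g·y₁) = 3.13.
From the momentum equation for a rectangular channel, y₂/y₁ = ½[√(1 + 8Fr₁²) − 1] = ½[√79.62 − 1] = 3.96.
y₂ = 3.96 × 0.832 = 3.30 m.
Head loss: ΔE = (y₂ − y₁)³/(4y₁y₂) = (3.30 − 0.832)³/(4×0.832×3.30) = 15.0/11.0 = 1.36 m.

y₂ = 3.30 m; ΔE = 1.36 m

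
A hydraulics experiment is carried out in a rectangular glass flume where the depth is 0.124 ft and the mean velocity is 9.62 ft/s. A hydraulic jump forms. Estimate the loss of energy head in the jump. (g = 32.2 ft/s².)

ΔE = 0.741 ft

Fr₁ = V₁/√(g·y₁) = 9.62/√(32.2×0.124) = 4.81.
By Bélanger, y₂/y₁ = ½[√(1 + 8Fr₁²) − 1] = ½[√186.4 − 1] = 6.33.
y₂ = 6.33 × 0.124 = 0.785 ft.
Head loss: ΔE = (y₂ − y₁)³/(4y₁y₂) = (0.785 − 0.124)³/(4×0.124×0.785) = 0.288/0.389 = 0.741 ft.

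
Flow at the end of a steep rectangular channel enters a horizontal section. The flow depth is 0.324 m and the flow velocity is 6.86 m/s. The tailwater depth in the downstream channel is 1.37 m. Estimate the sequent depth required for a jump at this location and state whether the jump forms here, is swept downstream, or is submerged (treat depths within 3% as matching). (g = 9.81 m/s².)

Fr₁ = V₁/√(g·y₁) = 6.86/√(9.81×0.324) = 3.85.
Conjugate-depth relation: y₂/y₁ = ½[√(1 + 8Fr₁²) − 1] = ½[√119.4 − 1] = 4.96.
y₂ = 4.96 × 0.324 = 1.61 m.
Tailwater y_tw = 1.37 m: y_tw < y₂, so the jump is swept downstream.

y₂ = 1.61 m; the jump is swept downstream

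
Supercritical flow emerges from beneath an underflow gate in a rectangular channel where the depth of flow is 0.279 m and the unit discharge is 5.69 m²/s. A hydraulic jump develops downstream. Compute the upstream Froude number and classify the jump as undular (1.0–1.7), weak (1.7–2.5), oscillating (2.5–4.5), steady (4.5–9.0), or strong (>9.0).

Fr₁ = 12.3; strong jump

V₁ = q/y₁ = 5.69/0.279 = 20.4 m/s. Fr₁ = V₁/√(g·y₁) = 20.4/√(9.81×0.279) = 12.3.
Fr₁ = 12.3 lies in the strong range.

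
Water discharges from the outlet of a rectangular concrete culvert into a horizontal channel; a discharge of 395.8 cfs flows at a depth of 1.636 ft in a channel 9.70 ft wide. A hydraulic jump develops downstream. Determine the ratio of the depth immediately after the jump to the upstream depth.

y₂/y₁ = 4.385

q = Q/b = 395.8/9.70 = 40.80 ft²/s; V₁ = q/y₁ = 24.94 ft/s. Fr₁ = V₁/√(g·y₁) = 3.436.
Sequent-depth ratio: y₂/y₁ = ½[√(1 + 8Fr₁²) − 1] = ½[√95.470 − 1] = 4.385.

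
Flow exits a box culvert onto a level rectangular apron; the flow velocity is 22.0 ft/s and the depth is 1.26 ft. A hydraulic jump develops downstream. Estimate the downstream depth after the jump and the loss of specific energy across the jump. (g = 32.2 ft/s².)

Fr₁ = V₁/√(g·y₁) = 22.0/√(32.2×1.26) = 3.45.
Bélanger equation: y₂/y₁ = ½[√(1 + 8Fr₁²) − 1] = ½[√96.44 − 1] = 4.41.
y₂ = 4.41 × 1.26 = 5.56 ft.
Head loss: ΔE = (y₂ − y₁)³/(4y₁y₂) = (5.56 − 1.26)³/(4×1.26×5.56) = 79.3/28.0 = 2.83 ft.

y₂ = 5.56 ft; ΔE = 2.83 ft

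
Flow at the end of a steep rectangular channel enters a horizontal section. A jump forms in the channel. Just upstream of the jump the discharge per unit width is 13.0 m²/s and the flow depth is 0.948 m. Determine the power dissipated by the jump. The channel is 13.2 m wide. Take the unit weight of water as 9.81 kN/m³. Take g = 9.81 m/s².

V₁ = q/y₁ = 13.0/0.948 = 13.7 m/s. Fr₁ = V₁/√(g·y₁) = 13.7/√(9.81×0.948) = 4.50.
Bélanger equation: y₂/y₁ = ½[√(1 + 8Fr₁²) − 1] = ½[√162.8 − 1] = 5.88.
y₂ = 5.88 × 0.948 = 5.57 m.
Head loss: ΔE = (y₂ − y₁)³/(4y₁y₂) = (5.57 − 0.948)³/(4×0.948×5.57) = 98.9/21.1 = 4.68 m.
Q = q·b = 13.0 × 13.2 = 172 m³/s. P = γ·Q·ΔE = 9.81 × 172 × 4.68 = 7882 kW.

P = 7882 kW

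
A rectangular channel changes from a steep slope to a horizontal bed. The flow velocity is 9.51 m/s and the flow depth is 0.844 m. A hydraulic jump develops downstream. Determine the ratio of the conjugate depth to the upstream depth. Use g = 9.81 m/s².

Fr₁ = V₁/√(g·y₁) = 9.51/√(9.81×0.844) = 3.31.
Bélanger equation: y₂/y₁ = ½[√(1 + 8Fr₁²) − 1] = ½[√88.39 − 1] = 4.20.

y₂/y₁ = 4.20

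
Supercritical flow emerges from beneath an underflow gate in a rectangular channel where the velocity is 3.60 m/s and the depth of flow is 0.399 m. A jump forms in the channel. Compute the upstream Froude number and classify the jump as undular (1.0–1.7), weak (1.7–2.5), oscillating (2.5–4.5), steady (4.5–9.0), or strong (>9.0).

Fr₁ = V₁/√(g·y₁) = 3.60/√(9.81×0.399) = 1.82.
Fr₁ = 1.82 lies in the weak range.

Fr₁ = 1.82; weak jump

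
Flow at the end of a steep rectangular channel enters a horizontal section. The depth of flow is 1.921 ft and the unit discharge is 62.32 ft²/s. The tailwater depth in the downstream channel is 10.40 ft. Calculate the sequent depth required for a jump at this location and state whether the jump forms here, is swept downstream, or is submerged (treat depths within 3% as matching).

y₂ = 10.29 ft; the jump forms here

V₁ = q/y₁ = 62.32/1.921 = 32.44 ft/s. Fr₁ = V₁/√(g·y₁) = 32.44/√(32.2×1.921) = 4.125.
From the momentum equation for a rectangular channel, y₂/y₁ = ½[√(1 + 8Fr₁²) − 1] = ½[√137.12 − 1] = 5.355.
y₂ = 5.355 × 1.921 = 10.29 ft.
Tailwater y_tw = 10.40 ft: y_tw ≈ y₂, so the jump forms here.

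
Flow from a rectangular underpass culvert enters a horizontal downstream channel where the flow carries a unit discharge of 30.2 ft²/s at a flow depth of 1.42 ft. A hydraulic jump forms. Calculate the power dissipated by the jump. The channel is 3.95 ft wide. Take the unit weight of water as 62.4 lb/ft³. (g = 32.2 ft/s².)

V₁ = q/y₁ = 30.2/1.42 = 21.3 ft/s. Fr₁ = V₁/√(g·y₁) = 21.3/√(32.2×1.42) = 3.15.
From the momentum equation for a rectangular channel, y₂/y₁ = ½[√(1 + 8Fr₁²) − 1] = ½[√80.14 − 1] = 3.98.
y₂ = 3.98 × 1.42 = 5.65 ft.
Head loss: ΔE = (y₂ − y₁)³/(4y₁y₂) = (5.65 − 1.42)³/(4×1.42×5.65) = 75.5/32.1 = 2.35 ft.
Q = q·b = 30.2 × 3.95 = 119 cfs. P = γ·Q·ΔE/550 = 62.4 × 119 × 2.35 / 550 = 31.8 hp.

P = 31.8 hp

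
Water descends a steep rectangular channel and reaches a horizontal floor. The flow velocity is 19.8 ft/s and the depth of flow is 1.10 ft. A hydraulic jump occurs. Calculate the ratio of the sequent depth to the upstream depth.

y₂/y₁ = 4.23

Fr₁ = V₁/√(g·y₁) = 19.8/√(32.2×1.10) = 3.33.
From the momentum equation for a rectangular channel, y₂/y₁ = ½[√(1 + 8Fr₁²) − 1] = ½[√89.55 − 1] = 4.23.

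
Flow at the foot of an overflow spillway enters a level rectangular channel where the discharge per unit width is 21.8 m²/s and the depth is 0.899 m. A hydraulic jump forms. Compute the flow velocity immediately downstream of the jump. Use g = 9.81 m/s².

V₁ = q/y₁ = 21.8/0.899 = 24.2 m/s. Fr₁ = V₁/√(g·y₁) = 24.2/√(9.81×0.899) = 8.17.
By Bélanger, y₂/y₁ = ½[√(1 + 8Fr₁²) − 1] = ½[√534.4 − 1] = 11.1.
y₂ = 11.1 × 0.899 = 9.94 m.
V₂ = q/y₂ = 21.8/9.94 = 2.19 m/s.

V₂ = 2.19 m/s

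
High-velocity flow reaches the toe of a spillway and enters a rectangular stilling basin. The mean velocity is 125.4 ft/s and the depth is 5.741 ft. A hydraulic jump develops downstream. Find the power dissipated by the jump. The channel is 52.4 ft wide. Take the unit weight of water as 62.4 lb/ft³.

Fr₁ = V₁/√(g·y₁) = 125.4/√(32.2×5.741) = 9.223.
From the momentum equation for a rectangular channel, y₂/y₁ = ½[√(1 + 8Fr₁²) − 1] = ½[√681.52 − 1] = 12.55.
y₂ = 12.55 × 5.741 = 72.07 ft.
Head loss: ΔE = (y₂ − y₁)³/(4y₁y₂) = (72.07 − 5.741)³/(4×5.741×72.07) = 291773/1655 = 176.3 ft.
q = V₁·y₁ = 125.4 × 5.741 = 719.9 ft²/s. Q = q·b = 719.9 × 52.4 = 37724 cfs. P = γ·Q·ΔE/550 = 62.4 × 37724 × 176.3 / 550 = 754573 hp.

P = 754573 hp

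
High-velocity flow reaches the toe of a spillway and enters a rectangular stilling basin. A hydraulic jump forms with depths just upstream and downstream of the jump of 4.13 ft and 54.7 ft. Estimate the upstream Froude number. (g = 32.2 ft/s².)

Fr₁ = 9.71

For a rectangular channel the momentum equation gives q² = ½·g·y₁·y₂·(y₁ + y₂) = ½×32.2×4.13×54.7×58.8 = 213975.
q = √213975 = 463 ft²/s.
V₁ = q/y₁ = 112 ft/s; Fr₁ = V₁/√(g·y₁) = 9.71.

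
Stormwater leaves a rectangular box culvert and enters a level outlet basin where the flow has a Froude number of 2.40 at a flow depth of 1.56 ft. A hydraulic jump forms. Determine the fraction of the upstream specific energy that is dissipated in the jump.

Fr₁ = 2.40 (given).
By Bélanger, y₂/y₁ = ½[√(1 + 8Fr₁²) − 1] = ½[√47.08 − 1] = 2.93.
y₂ = 2.93 × 1.56 = 4.57 ft.
E₁ = y₁(1 + Fr₁²/2) = 1.56×(1 + 2.40²/2) = 6.05 ft. ΔE = (y₂ − y₁)³/(4y₁y₂) = 0.958 ft. ΔE/E₁ = 0.958/6.05 = 0.158.

ΔE/E₁ = 0.158 (15.8%)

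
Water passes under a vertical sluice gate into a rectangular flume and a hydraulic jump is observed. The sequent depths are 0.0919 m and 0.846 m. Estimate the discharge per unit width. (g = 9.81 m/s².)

q = 0.598 m²/s

For a rectangular channel the momentum equation gives q² = ½·g·y₁·y₂·(y₁ + y₂) = ½×9.81×0.0919×0.846×0.938 = 0.358.
q = √0.358 = 0.598 m²/s.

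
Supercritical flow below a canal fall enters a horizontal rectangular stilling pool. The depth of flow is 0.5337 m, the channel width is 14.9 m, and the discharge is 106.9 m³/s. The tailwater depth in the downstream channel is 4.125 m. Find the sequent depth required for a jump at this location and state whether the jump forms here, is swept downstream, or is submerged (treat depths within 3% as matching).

y₂ = 4.175 m; the jump forms here

q = Q/b = 106.9/14.9 = 7.174 m²/s; V₁ = q/y₁ = 13.44 m/s. Fr₁ = V₁/√(g·y₁) = 5.875.
Sequent-depth ratio: y₂/y₁ = ½[√(1 + 8Fr₁²) − 1] = ½[√277.13 − 1] = 7.824.
y₂ = 7.824 × 0.5337 = 4.175 m.
Tailwater y_tw = 4.125 m: y_tw ≈ y₂, so the jump forms here.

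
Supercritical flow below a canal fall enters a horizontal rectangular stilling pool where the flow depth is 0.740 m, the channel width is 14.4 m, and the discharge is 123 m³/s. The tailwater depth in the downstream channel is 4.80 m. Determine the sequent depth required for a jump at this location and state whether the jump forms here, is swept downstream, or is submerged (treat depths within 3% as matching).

q = Q/b = 123/14.4 = 8.54 m²/s; V₁ = q/y₁ = 11.5 m/s. Fr₁ = V₁/√(g·y₁) = 4.28.
Bélanger equation: y₂/y₁ = ½[√(1 + 8Fr₁²) − 1] = ½[√147.8 − 1] = 5.58.
y₂ = 5.58 × 0.740 = 4.13 m.
Tailwater y_tw = 4.80 m: y_tw > y₂, so the jump is submerged.

y₂ = 4.13 m; the jump is submerged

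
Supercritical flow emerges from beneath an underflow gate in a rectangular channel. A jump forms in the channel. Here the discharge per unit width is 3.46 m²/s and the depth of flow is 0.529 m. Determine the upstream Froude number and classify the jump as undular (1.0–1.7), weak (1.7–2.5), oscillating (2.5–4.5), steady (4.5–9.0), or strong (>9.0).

Fr₁ = 2.87; oscillating jump

V₁ = q/y₁ = 3.46/0.529 = 6.54 m/s. Fr₁ = V₁/√(g·y₁) = 6.54/√(9.81×0.529) = 2.87.
Fr₁ = 2.87 lies in the oscillating range.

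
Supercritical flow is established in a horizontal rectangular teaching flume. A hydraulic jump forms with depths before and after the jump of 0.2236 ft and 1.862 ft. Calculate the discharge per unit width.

For a rectangular channel the momentum equation gives q² = ½·g·y₁·y₂·(y₁ + y₂) = ½×32.2×0.2236×1.862×2.086 = 13.98.
q = √13.98 = 3.739 ft²/s.

q = 3.739 ft²/s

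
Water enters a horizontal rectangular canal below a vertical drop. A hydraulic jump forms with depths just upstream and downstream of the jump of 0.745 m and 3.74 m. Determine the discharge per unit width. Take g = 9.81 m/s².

q = 7.83 m²/s

For a rectangular channel the momentum equation gives q² = ½·g·y₁·y₂·(y₁ + y₂) = ½×9.81×0.745×3.74×4.49 = 61.3.
q = √61.3 = 7.83 m²/s.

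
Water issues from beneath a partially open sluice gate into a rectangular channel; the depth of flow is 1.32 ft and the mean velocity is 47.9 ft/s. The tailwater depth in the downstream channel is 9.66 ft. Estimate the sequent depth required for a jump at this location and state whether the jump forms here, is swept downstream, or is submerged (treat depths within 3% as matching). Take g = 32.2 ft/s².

y₂ = 13.1 ft; the jump is swept downstream

Fr₁ = V₁/√(g·y₁) = 47.9/√(32.2×1.32) = 7.35.
Conjugate-depth relation: y₂/y₁ = ½[√(1 + 8Fr₁²) − 1] = ½[√432.8 − 1] = 9.90.
y₂ = 9.90 × 1.32 = 13.1 ft.
Tailwater y_tw = 9.66 ft: y_tw < y₂, so the jump is swept downstream.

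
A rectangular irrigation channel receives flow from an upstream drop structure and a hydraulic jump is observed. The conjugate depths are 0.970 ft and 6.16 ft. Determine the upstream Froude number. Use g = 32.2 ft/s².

For a rectangular channel the momentum equation gives q² = ½·g·y₁·y₂·(y₁ + y₂) = ½×32.2×0.970×6.16×7.13 = 686.
q = √686 = 26.2 ft²/s.
V₁ = q/y₁ = 27.0 ft/s; Fr₁ = V₁/√(g·y₁) = 4.83.

Fr₁ = 4.83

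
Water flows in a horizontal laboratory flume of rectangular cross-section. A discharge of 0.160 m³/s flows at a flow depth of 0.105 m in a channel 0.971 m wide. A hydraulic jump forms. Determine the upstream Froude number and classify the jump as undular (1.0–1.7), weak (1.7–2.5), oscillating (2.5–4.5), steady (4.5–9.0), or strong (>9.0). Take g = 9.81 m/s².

Fr₁ = 1.55; undular jump

q = Q/b = 0.160/0.971 = 0.165 m²/s; V₁ = q/y₁ = 1.57 m/s. Fr₁ = V₁/√(g·y₁) = 1.55.
Fr₁ = 1.55 lies in the undular range.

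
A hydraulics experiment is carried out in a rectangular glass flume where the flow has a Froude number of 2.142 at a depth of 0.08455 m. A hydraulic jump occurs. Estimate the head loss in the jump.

Fr₁ = 2.142 (given).
From the momentum equation for a rectangular channel, y₂/y₁ = ½[√(1 + 8Fr₁²) − 1] = ½[√37.705 − 1] = 2.570.
y₂ = 2.570 × 0.08455 = 0.2173 m.
Head loss: ΔE = (y₂ − y₁)³/(4y₁y₂) = (0.2173 − 0.08455)³/(4×0.08455×0.2173) = 0.002340/0.07350 = 0.03184 m.

ΔE = 0.03184 m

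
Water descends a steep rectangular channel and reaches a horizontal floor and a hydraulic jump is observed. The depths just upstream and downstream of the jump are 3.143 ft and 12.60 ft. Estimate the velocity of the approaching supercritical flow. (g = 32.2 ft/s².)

For a rectangular channel the momentum equation gives q² = ½·g·y₁·y₂·(y₁ + y₂) = ½×32.2×3.143×12.60×15.74 = 10038.
q = √10038 = 100.2 ft²/s.
V₁ = q/y₁ = 100.2/3.143 = 31.88 ft/s.

V₁ = 31.88 ft/s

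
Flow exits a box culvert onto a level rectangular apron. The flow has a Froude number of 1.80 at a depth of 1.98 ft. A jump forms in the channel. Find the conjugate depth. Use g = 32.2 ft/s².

y₂ = 4.15 ft

Fr₁ = 1.80 (given).
From the momentum equation for a rectangular channel, y₂/y₁ = ½[√(1 + 8Fr₁²) − 1] = ½[√26.92 − 1] = 2.09.
y₂ = 2.09 × 1.98 = 4.15 ft.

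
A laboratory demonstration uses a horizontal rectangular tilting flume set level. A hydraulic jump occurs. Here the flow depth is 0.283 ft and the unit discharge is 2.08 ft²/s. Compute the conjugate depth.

y₂ = 0.843 ft

V₁ = q/y₁ = 2.08/0.283 = 7.35 ft/s. Fr₁ = V₁/√(g·y₁) = 7.35/√(32.2×0.283) = 2.43.
Conjugate-depth relation: y₂/y₁ = ½[√(1 + 8Fr₁²) − 1] = ½[√48.42 − 1] = 2.98.
y₂ = 2.98 × 0.283 = 0.843 ft.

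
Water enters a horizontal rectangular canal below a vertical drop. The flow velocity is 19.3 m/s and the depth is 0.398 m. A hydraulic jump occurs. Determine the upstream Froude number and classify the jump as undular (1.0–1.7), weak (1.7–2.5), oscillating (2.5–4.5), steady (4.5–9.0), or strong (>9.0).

Fr₁ = V₁/√(g·y₁) = 19.3/√(9.81×0.398) = 9.77.
Fr₁ = 9.77 lies in the strong range.

Fr₁ = 9.77; strong jump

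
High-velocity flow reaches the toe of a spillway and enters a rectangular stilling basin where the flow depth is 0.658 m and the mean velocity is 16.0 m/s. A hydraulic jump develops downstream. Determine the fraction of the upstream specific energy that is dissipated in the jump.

Fr₁ = V₁/√(g·y₁) = 16.0/√(9.81×0.658) = 6.30.
From the momentum equation for a rectangular channel, y₂/y₁ = ½[√(1 + 8Fr₁²) − 1] = ½[√318.3 − 1] = 8.42.
y₂ = 8.42 × 0.658 = 5.54 m.
E₁ = y₁ + V₁²/2g = 13.7 m. ΔE = (y₂ − y₁)³/(4y₁y₂) = 7.98 m. ΔE/E₁ = 7.98/13.7 = 0.582.

ΔE/E₁ = 0.582 (58.2%)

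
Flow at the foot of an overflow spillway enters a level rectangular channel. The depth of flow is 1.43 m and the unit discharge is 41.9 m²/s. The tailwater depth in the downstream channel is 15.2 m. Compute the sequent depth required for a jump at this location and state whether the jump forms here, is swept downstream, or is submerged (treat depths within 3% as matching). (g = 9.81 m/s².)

V₁ = q/y₁ = 41.9/1.43 = 29.3 m/s. Fr₁ = V₁/√(g·y₁) = 29.3/√(9.81×1.43) = 7.82.
Conjugate-depth relation: y₂/y₁ = ½[√(1 + 8Fr₁²) − 1] = ½[√490.6 − 1] = 10.6.
y₂ = 10.6 × 1.43 = 15.1 m.
Tailwater y_tw = 15.2 m: y_tw ≈ y₂, so the jump forms here.

y₂ = 15.1 m; the jump forms here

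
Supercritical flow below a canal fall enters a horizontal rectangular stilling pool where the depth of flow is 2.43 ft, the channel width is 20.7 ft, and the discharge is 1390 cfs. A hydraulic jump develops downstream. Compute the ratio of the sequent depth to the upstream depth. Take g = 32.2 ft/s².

q = Q/b = 1390/20.7 = 67.1 ft²/s; V₁ = q/y₁ = 27.6 ft/s. Fr₁ = V₁/√(g·y₁) = 3.12.
Bélanger equation: y₂/y₁ = ½[√(1 + 8Fr₁²) − 1] = ½[√79.07 − 1] = 3.95.

y₂/y₁ = 3.95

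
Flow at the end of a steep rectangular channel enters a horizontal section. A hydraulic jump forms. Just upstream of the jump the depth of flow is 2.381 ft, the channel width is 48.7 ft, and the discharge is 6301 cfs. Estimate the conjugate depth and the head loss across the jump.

q = Q/b = 6301/48.7 = 129.4 ft²/s; V₁ = q/y₁ = 54.34 ft/s. Fr₁ = V₁/√(g·y₁) = 6.206.
Sequent-depth ratio: y₂/y₁ = ½[√(1 + 8Fr₁²) − 1] = ½[√309.12 − 1] = 8.291.
y₂ = 8.291 × 2.381 = 19.74 ft.
Head loss: ΔE = (y₂ − y₁)³/(4y₁y₂) = (19.74 − 2.381)³/(4×2.381×19.74) = 5231/188.0 = 27.83 ft.

y₂ = 19.74 ft; ΔE = 27.83 ft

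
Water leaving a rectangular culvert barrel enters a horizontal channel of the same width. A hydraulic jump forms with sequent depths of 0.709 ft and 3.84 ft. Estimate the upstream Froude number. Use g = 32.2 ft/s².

For a rectangular channel the momentum equation gives q² = ½·g·y₁·y₂·(y₁ + y₂) = ½×32.2×0.709×3.84×4.55 = 199.
q = √199 = 14.1 ft²/s.
V₁ = q/y₁ = 19.9 ft/s; Fr₁ = V₁/√(g·y₁) = 4.17.

Fr₁ = 4.17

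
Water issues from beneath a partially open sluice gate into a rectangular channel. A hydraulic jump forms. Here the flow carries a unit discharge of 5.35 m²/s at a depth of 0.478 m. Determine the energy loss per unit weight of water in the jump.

ΔE = 3.46 m

V₁ = q/y₁ = 5.35/0.478 = 11.2 m/s. Fr₁ = V₁/√(g·y₁) = 11.2/√(9.81×0.478) = 5.17.
By Bélanger, y₂/y₁ = ½[√(1 + 8Fr₁²) − 1] = ½[√214.7 − 1] = 6.83.
y₂ = 6.83 × 0.478 = 3.26 m.
Head loss: ΔE = (y₂ − y₁)³/(4y₁y₂) = (3.26 − 0.478)³/(4×0.478×3.26) = 21.6/6.24 = 3.46 m.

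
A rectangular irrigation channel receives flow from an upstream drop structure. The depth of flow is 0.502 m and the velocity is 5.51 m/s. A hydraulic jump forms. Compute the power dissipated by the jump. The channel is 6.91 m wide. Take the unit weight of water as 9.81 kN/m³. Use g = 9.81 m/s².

Fr₁ = V₁/√(g·y₁) = 5.51/√(9.81×0.502) = 2.48.
From the momentum equation for a rectangular channel, y₂/y₁ = ½[√(1 + 8Fr₁²) − 1] = ½[√50.32 − 1] = 3.05.
y₂ = 3.05 × 0.502 = 1.53 m.
Head loss: ΔE = (y₂ − y₁)³/(4y₁y₂) = (1.53 − 0.502)³/(4×0.502×1.53) = 1.08/3.07 = 0.353 m.
q = V₁·y₁ = 5.51 × 0.502 = 2.77 m²/s. Q = q·b = 2.77 × 6.91 = 19.1 m³/s. P = γ·Q·ΔE = 9.81 × 19.1 × 0.353 = 66.2 kW.

P = 66.2 kW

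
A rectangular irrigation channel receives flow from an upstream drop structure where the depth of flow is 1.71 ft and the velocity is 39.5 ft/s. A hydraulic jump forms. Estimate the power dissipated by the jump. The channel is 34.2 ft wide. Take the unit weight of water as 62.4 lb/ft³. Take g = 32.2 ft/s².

P = 3513 hp

Fr₁ = V₁/√(g·y₁) = 39.5/√(32.2×1.71) = 5.32.
Bélanger equation: y₂/y₁ = ½[√(1 + 8Fr₁²) − 1] = ½[√227.7 − 1] = 7.04.
y₂ = 7.04 × 1.71 = 12.0 ft.
q = V₁·y₁ = 39.5 × 1.71 = 67.5 ft²/s. V₂ = q/y₂ = 67.5/12.0 = 5.61 ft/s. E₁ = y₁ + V₁²/2g = 25.9 ft; E₂ = y₂ + V₂²/2g = 12.5 ft. ΔE = E₁ − E₂ = 13.4 ft.
Q = q·b = 67.5 × 34.2 = 2310 cfs. P = γ·Q·ΔE/550 = 62.4 × 2310 × 13.4 / 550 = 3513 hp.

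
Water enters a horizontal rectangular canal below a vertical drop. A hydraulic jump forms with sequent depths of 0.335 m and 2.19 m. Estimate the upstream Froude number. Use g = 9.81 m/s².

Fr₁ = 4.96

For a rectangular channel the momentum equation gives q² = ½·g·y₁·y₂·(y₁ + y₂) = ½×9.81×0.335×2.19×2.52 = 9.09.
q = √9.09 = 3.01 m²/s.
V₁ = q/y₁ = 9.00 m/s; Fr₁ = V₁/√(g·y₁) = 4.96.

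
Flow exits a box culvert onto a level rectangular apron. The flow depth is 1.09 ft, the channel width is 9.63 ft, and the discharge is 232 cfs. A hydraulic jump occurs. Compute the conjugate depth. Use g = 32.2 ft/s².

q = Q/b = 232/9.63 = 24.1 ft²/s; V₁ = q/y₁ = 22.1 ft/s. Fr₁ = V₁/√(g·y₁) = 3.73.
Bélanger equation: y₂/y₁ = ½[√(1 + 8Fr₁²) − 1] = ½[√112.3 − 1] = 4.80.
y₂ = 4.80 × 1.09 = 5.23 ft.

y₂ = 5.23 ft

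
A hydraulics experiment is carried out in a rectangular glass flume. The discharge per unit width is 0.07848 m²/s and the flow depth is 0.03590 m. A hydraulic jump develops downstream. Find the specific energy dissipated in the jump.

ΔE = 0.09867 m

V₁ = q/y₁ = 0.07848/0.03590 = 2.186 m/s. Fr₁ = V₁/√(g·y₁) = 2.186/√(9.81×0.03590) = 3.684.
Conjugate-depth relation: y₂/y₁ = ½[√(1 + 8Fr₁²) − 1] = ½[√109.56 − 1] = 4.733.
y₂ = 4.733 × 0.03590 = 0.1699 m.
Head loss: ΔE = (y₂ − y₁)³/(4y₁y₂) = (0.1699 − 0.03590)³/(4×0.03590×0.1699) = 0.002408/0.02440 = 0.09867 m.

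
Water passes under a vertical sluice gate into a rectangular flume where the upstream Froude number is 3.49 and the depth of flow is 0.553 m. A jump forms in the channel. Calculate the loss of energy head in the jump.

Fr₁ = 3.49 (given).
Bélanger equation: y₂/y₁ = ½[√(1 + 8Fr₁²) − 1] = ½[√98.44 − 1] = 4.46.
y₂ = 4.46 × 0.553 = 2.47 m.
Head loss: ΔE = (y₂ − y₁)³/(4y₁y₂) = (2.47 − 0.553)³/(4×0.553×2.47) = 7.01/5.46 = 1.28 m.

ΔE = 1.28 m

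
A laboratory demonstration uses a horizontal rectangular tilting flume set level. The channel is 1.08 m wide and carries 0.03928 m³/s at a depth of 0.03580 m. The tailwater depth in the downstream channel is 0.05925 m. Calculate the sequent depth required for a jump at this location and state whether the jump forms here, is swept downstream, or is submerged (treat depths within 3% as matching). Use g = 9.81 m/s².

y₂ = 0.07072 m; the jump is swept downstream

q = Q/b = 0.03928/1.08 = 0.03637 m²/s; V₁ = q/y₁ = 1.016 m/s. Fr₁ = V₁/√(g·y₁) = 1.714.
Conjugate-depth relation: y₂/y₁ = ½[√(1 + 8Fr₁²) − 1] = ½[√24.511 − 1] = 1.975.
y₂ = 1.975 × 0.03580 = 0.07072 m.
Tailwater y_tw = 0.05925 m: y_tw < y₂, so the jump is swept downstream.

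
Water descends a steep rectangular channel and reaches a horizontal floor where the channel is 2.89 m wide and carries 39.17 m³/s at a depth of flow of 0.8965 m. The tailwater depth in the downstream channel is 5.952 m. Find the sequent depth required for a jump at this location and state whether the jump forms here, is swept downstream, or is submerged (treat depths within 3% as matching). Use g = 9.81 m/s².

q = Q/b = 39.17/2.89 = 13.55 m²/s; V₁ = q/y₁ = 15.12 m/s. Fr₁ = V₁/√(g·y₁) = 5.098.
From the momentum equation for a rectangular channel, y₂/y₁ = ½[√(1 + 8Fr₁²) − 1] = ½[√208.91 − 1] = 6.727.
y₂ = 6.727 × 0.8965 = 6.031 m.
Tailwater y_tw = 5.952 m: y_tw ≈ y₂, so the jump forms here.

y₂ = 6.031 m; the jump forms here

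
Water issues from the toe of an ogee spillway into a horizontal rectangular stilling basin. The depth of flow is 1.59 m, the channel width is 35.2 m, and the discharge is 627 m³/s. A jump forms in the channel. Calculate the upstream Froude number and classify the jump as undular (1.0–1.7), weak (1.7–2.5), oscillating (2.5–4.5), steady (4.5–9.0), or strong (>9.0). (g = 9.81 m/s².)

q = Q/b = 627/35.2 = 17.8 m²/s; V₁ = q/y₁ = 11.2 m/s. Fr₁ = V₁/√(g·y₁) = 2.84.
Fr₁ = 2.84 lies in the oscillating range.

Fr₁ = 2.84; oscillating jump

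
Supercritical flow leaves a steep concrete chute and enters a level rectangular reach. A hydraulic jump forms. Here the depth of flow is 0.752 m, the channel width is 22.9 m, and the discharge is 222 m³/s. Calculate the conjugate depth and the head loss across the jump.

y₂ = 4.69 m; ΔE = 4.32 m

q = Q/b = 222/22.9 = 9.69 m²/s; V₁ = q/y₁ = 12.9 m/s. Fr₁ = V₁/√(g·y₁) = 4.75.
By Bélanger, y₂/y₁ = ½[√(1 + 8Fr₁²) − 1] = ½[√181.2 − 1] = 6.23.
y₂ = 6.23 × 0.752 = 4.69 m.
V₂ = q/y₂ = 9.69/4.69 = 2.07 m/s. E₁ = y₁ + V₁²/2g = 9.22 m; E₂ = y₂ + V₂²/2g = 4.90 m. ΔE = E₁ − E₂ = 4.32 m.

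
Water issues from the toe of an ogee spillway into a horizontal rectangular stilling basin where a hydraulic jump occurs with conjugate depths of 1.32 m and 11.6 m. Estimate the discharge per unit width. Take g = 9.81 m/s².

q = 31.2 m²/s

For a rectangular channel the momentum equation gives q² = ½·g·y₁·y₂·(y₁ + y₂) = ½×9.81×1.32×11.6×12.9 = 970.
q = √970 = 31.2 m²/s.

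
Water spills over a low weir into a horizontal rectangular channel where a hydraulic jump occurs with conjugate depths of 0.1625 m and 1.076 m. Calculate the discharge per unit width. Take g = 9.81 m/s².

For a rectangular channel the momentum equation gives q² = ½·g·y₁·y₂·(y₁ + y₂) = ½×9.81×0.1625×1.076×1.239 = 1.062.
q = √1.062 = 1.031 m²/s.

q = 1.031 m²/s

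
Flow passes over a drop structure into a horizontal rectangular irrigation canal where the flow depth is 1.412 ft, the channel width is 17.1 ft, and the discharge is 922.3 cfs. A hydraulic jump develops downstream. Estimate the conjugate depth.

q = Q/b = 922.3/17.1 = 53.94 ft²/s; V₁ = q/y₁ = 38.20 ft/s. Fr₁ = V₁/√(g·y₁) = 5.665.
By Bélanger, y₂/y₁ = ½[√(1 + 8Fr₁²) − 1] = ½[√257.73 − 1] = 7.527.
y₂ = 7.527 × 1.412 = 10.63 ft.

y₂ = 10.63 ft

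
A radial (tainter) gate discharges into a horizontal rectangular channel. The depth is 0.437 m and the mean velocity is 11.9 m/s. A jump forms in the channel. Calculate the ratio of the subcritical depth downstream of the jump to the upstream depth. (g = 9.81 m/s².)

Fr₁ = V₁/√(g·y₁) = 11.9/√(9.81×0.437) = 5.75.
Sequent-depth ratio: y₂/y₁ = ½[√(1 + 8Fr₁²) − 1] = ½[√265.3 − 1] = 7.64.

y₂/y₁ = 7.64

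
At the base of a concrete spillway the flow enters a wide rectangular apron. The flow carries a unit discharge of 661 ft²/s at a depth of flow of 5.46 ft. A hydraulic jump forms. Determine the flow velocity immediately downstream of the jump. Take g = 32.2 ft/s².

V₂ = 9.75 ft/s

V₁ = q/y₁ = 661/5.46 = 121 ft/s. Fr₁ = V₁/√(g·y₁) = 121/√(32.2×5.46) = 9.13.
Sequent-depth ratio: y₂/y₁ = ½[√(1 + 8Fr₁²) − 1] = ½[√667.9 − 1] = 12.4.
y₂ = 12.4 × 5.46 = 67.8 ft.
V₂ = q/y₂ = 661/67.8 = 9.75 ft/s.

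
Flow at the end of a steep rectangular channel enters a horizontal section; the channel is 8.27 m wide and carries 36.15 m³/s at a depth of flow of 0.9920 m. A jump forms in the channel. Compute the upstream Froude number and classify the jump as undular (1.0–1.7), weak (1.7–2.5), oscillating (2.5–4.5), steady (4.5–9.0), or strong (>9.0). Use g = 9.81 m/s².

q = Q/b = 36.15/8.27 = 4.371 m²/s; V₁ = q/y₁ = 4.406 m/s. Fr₁ = V₁/√(g·y₁) = 1.413.
Fr₁ = 1.413 lies in the undular range.

Fr₁ = 1.413; undular jump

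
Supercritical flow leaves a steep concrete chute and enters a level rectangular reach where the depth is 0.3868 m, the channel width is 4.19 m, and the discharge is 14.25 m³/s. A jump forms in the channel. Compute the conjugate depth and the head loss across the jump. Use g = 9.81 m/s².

q = Q/b = 14.25/4.19 = 3.401 m²/s; V₁ = q/y₁ = 8.793 m/s. Fr₁ = V₁/√(g·y₁) = 4.514.
From the momentum equation for a rectangular channel, y₂/y₁ = ½[√(1 + 8Fr₁²) − 1] = ½[√163.99 − 1] = 5.903.
y₂ = 5.903 × 0.3868 = 2.283 m.
V₂ = q/y₂ = 3.401/2.283 = 1.490 m/s. E₁ = y₁ + V₁²/2g = 4.327 m; E₂ = y₂ + V₂²/2g = 2.396 m. ΔE = E₁ − E₂ = 1.931 m.

y₂ = 2.283 m; ΔE = 1.931 m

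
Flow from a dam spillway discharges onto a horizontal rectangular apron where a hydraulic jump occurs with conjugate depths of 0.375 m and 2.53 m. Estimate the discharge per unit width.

For a rectangular channel the momentum equation gives q² = ½·g·y₁·y₂·(y₁ + y₂) = ½×9.81×0.375×2.53×2.90 = 13.5.
q = √13.5 = 3.68 m²/s.

q = 3.68 m²/s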